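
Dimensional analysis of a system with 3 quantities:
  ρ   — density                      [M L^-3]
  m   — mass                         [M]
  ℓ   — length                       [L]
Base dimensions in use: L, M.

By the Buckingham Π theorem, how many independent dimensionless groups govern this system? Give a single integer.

Write exponents as rows L,M / cols ρ,m,ℓ:
  L: [-3  0  1]
  M: [ 1  1  0]
Echelon form has 2 nonzero rows (pivots: ρ,m)
Π count = n − r = 3 − 2 = 1

1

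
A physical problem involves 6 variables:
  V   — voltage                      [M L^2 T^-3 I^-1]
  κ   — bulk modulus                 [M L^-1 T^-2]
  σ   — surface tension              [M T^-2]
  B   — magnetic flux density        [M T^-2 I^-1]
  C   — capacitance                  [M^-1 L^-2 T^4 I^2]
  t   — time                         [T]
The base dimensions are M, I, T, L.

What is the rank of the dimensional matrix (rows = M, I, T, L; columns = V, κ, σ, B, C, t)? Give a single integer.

4

Write exponents as rows M,I,T,L / cols V,κ,σ,B,C,t:
  M: [ 1  1  1  1 -1  0]
  I: [-1  0  0 -1  2  0]
  T: [-3 -2 -2 -2  4  1]
  L: [ 2 -1  0  0 -2  0]
Row reduction gives pivot columns V,κ,σ,B; rank = 4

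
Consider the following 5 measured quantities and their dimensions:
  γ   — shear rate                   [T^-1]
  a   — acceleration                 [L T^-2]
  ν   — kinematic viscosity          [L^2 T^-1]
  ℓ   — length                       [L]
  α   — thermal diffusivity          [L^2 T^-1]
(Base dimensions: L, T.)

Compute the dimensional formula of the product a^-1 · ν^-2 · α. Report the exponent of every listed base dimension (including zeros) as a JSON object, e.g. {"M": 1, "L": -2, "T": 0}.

Write exponents as rows L,T / cols γ,a,ν,ℓ,α:
  L: [ 0  1  2  1  2]
  T: [-1 -2 -1  0 -1]
  [L]: (-1)·1+(-2)·2+(1)·2 = -3
  [T]: (-1)·-2+(-2)·-1+(1)·-1 = 3
⇒ L^-3 T^3

{"L": -3, "T": 3}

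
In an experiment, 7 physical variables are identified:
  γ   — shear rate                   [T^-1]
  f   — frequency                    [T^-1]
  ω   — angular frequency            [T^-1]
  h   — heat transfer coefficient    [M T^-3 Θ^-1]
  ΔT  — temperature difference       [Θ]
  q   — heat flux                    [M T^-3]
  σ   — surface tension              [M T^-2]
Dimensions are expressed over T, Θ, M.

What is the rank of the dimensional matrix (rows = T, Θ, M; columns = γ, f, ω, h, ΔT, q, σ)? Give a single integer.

3

Exponent matrix [T,Θ,M] × [γ,f,ω,h,ΔT,q,σ]:
  T: [-1 -1 -1 -3  0 -3 -2]
  Θ: [ 0  0  0 -1  1  0  0]
  M: [ 0  0  0  1  0  1  1]
RREF → pivots at {γ,h,ΔT} ⇒ r = 3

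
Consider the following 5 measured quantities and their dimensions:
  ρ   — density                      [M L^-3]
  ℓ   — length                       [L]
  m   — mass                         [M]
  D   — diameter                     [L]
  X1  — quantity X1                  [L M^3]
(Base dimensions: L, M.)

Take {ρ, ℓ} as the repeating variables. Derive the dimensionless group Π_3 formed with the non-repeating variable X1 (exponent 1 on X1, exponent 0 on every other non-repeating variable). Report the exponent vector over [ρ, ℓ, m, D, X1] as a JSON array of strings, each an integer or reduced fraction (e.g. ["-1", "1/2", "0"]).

["-3", "-10", "0", "0", "1"]

Exponent matrix [L,M] × [ρ,ℓ,m,D,X1]:
  L: [-3  1  0  1  1]
  M: [ 1  0  1  0  3]
Echelon form has 2 nonzero rows (pivots: ρ,ℓ)
Repeat: ρ,ℓ; free: m,D,X1
RREF:
  r0: [   1    0    1    0    3]
  r1: [   0    1    3    1   10]
Fix exponent of X1 at 1, m at 0, D at 0; solve each RREF row for its pivot's exponent:
  r0: exp(ρ) + (3)·1 = 0 ⇒ exp(ρ) = -3
  r1: exp(ℓ) + (10)·1 = 0 ⇒ exp(ℓ) = -10
Π_3 = ρ^-3 · ℓ^-10 · X1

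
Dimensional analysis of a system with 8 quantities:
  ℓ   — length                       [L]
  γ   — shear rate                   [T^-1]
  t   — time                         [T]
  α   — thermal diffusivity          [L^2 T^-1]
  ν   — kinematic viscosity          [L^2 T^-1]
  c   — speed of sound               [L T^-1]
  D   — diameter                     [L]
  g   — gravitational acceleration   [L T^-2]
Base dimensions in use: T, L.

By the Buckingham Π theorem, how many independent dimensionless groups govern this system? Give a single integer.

6

Exponent matrix [T,L] × [ℓ,γ,t,α,ν,c,D,g]:
  T: [ 0 -1  1 -1 -1 -1  0 -2]
  L: [ 1  0  0  2  2  1  1  1]
Row reduction gives pivot columns ℓ,γ; rank = 2
n=8, r=2 ⇒ 6 dimensionless groups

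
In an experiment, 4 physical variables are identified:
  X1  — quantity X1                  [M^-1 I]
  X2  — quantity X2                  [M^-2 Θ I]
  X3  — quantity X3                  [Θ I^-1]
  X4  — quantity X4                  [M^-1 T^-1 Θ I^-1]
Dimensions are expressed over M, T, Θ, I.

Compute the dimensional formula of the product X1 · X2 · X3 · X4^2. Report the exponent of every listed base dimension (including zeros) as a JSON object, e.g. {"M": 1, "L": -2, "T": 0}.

{"M": -5, "T": -2, "Θ": 4, "I": -1}

Exponent matrix [M,T,Θ,I] × [X1,X2,X3,X4]:
  M: [-1 -2  0 -1]
  T: [ 0  0  0 -1]
  Θ: [ 0  1  1  1]
  I: [ 1  1 -1 -1]
  [M]: (1)·-1+(1)·-2+(1)·0+(2)·-1 = -5
  [T]: (1)·0+(1)·0+(1)·0+(2)·-1 = -2
  [Θ]: (1)·0+(1)·1+(1)·1+(2)·1 = 4
  [I]: (1)·1+(1)·1+(1)·-1+(2)·-1 = -1
⇒ M^-5 T^-2 Θ^4 I^-1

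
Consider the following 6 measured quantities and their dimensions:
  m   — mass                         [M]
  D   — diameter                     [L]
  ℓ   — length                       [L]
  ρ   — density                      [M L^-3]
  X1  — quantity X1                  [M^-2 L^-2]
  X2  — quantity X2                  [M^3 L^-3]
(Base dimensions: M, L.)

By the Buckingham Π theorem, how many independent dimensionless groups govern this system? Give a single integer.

Write exponents as rows M,L / cols m,D,ℓ,ρ,X1,X2:
  M: [ 1  0  0  1 -2  3]
  L: [ 0  1  1 -3 -2 -3]
Echelon form has 2 nonzero rows (pivots: m,D)
Π count = n − r = 6 − 2 = 4

4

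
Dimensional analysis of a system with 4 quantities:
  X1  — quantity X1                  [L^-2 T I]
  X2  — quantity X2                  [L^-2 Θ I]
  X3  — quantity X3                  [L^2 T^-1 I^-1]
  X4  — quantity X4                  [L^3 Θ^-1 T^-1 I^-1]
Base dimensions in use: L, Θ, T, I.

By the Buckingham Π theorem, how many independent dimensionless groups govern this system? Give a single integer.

Exponent matrix [L,Θ,T,I] × [X1,X2,X3,X4]:
  L: [-2 -2  2  3]
  Θ: [ 0  1  0 -1]
  T: [ 1  0 -1 -1]
  I: [ 1  1 -1 -1]
Row reduction gives pivot columns X1,X2,X4; rank = 3
n=4, r=3 ⇒ 1 dimensionless group

1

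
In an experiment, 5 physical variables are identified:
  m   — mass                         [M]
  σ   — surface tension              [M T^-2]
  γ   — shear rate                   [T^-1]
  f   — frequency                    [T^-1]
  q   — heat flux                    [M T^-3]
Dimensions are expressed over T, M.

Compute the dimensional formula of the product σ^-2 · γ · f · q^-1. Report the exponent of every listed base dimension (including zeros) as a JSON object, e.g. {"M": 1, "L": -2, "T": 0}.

{"T": 5, "M": -3}

Write exponents as rows T,M / cols m,σ,γ,f,q:
  T: [ 0 -2 -1 -1 -3]
  M: [ 1  1  0  0  1]
  [T]: (-2)·-2+(1)·-1+(1)·-1+(-1)·-3 = 5
  [M]: (-2)·1+(1)·0+(1)·0+(-1)·1 = -3
⇒ T^5 M^-3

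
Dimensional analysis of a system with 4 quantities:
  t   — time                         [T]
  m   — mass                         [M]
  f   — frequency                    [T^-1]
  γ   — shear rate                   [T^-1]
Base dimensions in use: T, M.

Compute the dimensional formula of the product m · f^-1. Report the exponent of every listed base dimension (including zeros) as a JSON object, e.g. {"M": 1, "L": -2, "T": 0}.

Dimensional matrix (T×M by t×m×f×γ):
  T: [ 1  0 -1 -1]
  M: [ 0  1  0  0]
  [T]: (1)·0+(-1)·-1 = 1
  [M]: (1)·1+(-1)·0 = 1
⇒ T M

{"T": 1, "M": 1}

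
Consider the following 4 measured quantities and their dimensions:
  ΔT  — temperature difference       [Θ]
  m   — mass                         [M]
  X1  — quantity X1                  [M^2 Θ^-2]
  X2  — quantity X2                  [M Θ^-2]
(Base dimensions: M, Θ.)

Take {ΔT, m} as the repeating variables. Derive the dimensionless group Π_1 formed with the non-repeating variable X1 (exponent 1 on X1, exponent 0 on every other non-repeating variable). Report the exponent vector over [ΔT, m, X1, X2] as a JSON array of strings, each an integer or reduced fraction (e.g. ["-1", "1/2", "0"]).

Dimensional matrix (M×Θ by ΔT×m×X1×X2):
  M: [ 0  1  2  1]
  Θ: [ 1  0 -2 -2]
Echelon form has 2 nonzero rows (pivots: ΔT,m)
Repeat: ΔT,m; free: X1,X2
RREF:
  r0: [   1    0   -2   -2]
  r1: [   0    1    2    1]
Fix exponent of X1 at 1, X2 at 0; solve each RREF row for its pivot's exponent:
  r0: exp(ΔT) + (-2)·1 = 0 ⇒ exp(ΔT) = 2
  r1: exp(m) + (2)·1 = 0 ⇒ exp(m) = -2
Π_1 = ΔT^2 · m^-2 · X1

["2", "-2", "1", "0"]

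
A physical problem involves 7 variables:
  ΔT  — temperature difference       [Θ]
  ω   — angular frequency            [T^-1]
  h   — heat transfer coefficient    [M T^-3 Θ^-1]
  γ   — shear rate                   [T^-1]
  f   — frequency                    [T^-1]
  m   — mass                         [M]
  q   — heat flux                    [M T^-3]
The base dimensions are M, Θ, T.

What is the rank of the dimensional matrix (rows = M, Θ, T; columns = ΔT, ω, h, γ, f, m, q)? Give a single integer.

Dimensional matrix (M×Θ×T by ΔT×ω×h×γ×f×m×q):
  M: [ 0  0  1  0  0  1  1]
  Θ: [ 1  0 -1  0  0  0  0]
  T: [ 0 -1 -3 -1 -1  0 -3]
Echelon form has 3 nonzero rows (pivots: ΔT,ω,h)

3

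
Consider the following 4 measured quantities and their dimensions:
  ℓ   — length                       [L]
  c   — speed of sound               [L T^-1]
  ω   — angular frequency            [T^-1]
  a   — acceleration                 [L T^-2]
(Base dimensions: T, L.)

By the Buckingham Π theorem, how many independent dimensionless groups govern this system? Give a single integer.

Exponent matrix [T,L] × [ℓ,c,ω,a]:
  T: [ 0 -1 -1 -2]
  L: [ 1  1  0  1]
RREF → pivots at {ℓ,c} ⇒ r = 2
Π count = n − r = 4 − 2 = 2

2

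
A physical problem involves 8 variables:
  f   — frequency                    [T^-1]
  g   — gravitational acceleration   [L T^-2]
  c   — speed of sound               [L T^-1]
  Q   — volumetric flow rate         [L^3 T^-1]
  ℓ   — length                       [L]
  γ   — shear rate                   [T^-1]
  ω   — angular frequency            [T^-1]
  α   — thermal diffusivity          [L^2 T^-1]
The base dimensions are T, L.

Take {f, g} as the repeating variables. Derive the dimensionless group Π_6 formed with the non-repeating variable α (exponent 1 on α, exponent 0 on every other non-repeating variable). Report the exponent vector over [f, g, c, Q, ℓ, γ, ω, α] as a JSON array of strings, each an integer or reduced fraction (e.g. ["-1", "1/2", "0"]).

["3", "-2", "0", "0", "0", "0", "0", "1"]

Write exponents as rows T,L / cols f,g,c,Q,ℓ,γ,ω,α:
  T: [-1 -2 -1 -1  0 -1 -1 -1]
  L: [ 0  1  1  3  1  0  0  2]
Row reduction gives pivot columns f,g; rank = 2
Repeat: f,g; free: c,Q,ℓ,γ,ω,α
RREF:
  r0: [   1    0   -1   -5   -2    1    1   -3]
  r1: [   0    1    1    3    1    0    0    2]
Fix exponent of α at 1, c at 0, Q at 0, ℓ at 0, γ at 0, ω at 0; solve each RREF row for its pivot's exponent:
  r0: exp(f) + (-3)·1 = 0 ⇒ exp(f) = 3
  r1: exp(g) + (2)·1 = 0 ⇒ exp(g) = -2
Π_6 = f^3 · g^-2 · α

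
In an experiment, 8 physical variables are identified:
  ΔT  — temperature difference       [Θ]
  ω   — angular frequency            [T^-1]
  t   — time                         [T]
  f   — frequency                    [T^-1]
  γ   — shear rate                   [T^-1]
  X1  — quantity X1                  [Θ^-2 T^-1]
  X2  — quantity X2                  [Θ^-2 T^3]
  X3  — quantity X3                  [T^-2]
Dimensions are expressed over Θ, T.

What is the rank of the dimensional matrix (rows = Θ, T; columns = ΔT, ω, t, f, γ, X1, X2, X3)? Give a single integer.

Dimensional matrix (Θ×T by ΔT×ω×t×f×γ×X1×X2×X3):
  Θ: [ 1  0  0  0  0 -2 -2  0]
  T: [ 0 -1  1 -1 -1 -1  3 -2]
RREF → pivots at {ΔT,ω} ⇒ r = 2

2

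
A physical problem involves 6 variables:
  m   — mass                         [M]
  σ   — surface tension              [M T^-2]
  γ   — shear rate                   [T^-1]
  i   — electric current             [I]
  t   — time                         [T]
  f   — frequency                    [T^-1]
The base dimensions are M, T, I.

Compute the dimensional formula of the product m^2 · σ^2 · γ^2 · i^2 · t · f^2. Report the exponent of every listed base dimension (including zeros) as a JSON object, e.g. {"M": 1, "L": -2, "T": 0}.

{"M": 4, "T": -7, "I": 2}

Write exponents as rows M,T,I / cols m,σ,γ,i,t,f:
  M: [ 1  1  0  0  0  0]
  T: [ 0 -2 -1  0  1 -1]
  I: [ 0  0  0  1  0  0]
  [M]: (2)·1+(2)·1+(2)·0+(2)·0+(1)·0+(2)·0 = 4
  [T]: (2)·0+(2)·-2+(2)·-1+(2)·0+(1)·1+(2)·-1 = -7
  [I]: (2)·0+(2)·0+(2)·0+(2)·1+(1)·0+(2)·0 = 2
⇒ M^4 T^-7 I^2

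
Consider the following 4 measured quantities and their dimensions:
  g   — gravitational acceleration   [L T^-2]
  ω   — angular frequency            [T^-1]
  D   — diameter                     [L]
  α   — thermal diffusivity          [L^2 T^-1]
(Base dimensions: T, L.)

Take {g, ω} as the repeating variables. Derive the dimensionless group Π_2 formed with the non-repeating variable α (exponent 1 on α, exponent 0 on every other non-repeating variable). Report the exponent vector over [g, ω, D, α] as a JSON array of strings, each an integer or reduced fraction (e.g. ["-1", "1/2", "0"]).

["-2", "3", "0", "1"]

Write exponents as rows T,L / cols g,ω,D,α:
  T: [-2 -1  0 -1]
  L: [ 1  0  1  2]
Row reduction gives pivot columns g,ω; rank = 2
Repeat: g,ω; free: D,α
RREF:
  r0: [   1    0    1    2]
  r1: [   0    1   -2   -3]
Fix exponent of α at 1, D at 0; solve each RREF row for its pivot's exponent:
  r0: exp(g) + (2)·1 = 0 ⇒ exp(g) = -2
  r1: exp(ω) + (-3)·1 = 0 ⇒ exp(ω) = 3
Π_2 = g^-2 · ω^3 · α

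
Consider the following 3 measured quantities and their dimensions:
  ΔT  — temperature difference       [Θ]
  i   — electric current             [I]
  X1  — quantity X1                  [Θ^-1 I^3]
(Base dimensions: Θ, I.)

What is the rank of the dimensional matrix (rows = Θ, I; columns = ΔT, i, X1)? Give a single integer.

2

Write exponents as rows Θ,I / cols ΔT,i,X1:
  Θ: [ 1  0 -1]
  I: [ 0  1  3]
RREF → pivots at {ΔT,i} ⇒ r = 2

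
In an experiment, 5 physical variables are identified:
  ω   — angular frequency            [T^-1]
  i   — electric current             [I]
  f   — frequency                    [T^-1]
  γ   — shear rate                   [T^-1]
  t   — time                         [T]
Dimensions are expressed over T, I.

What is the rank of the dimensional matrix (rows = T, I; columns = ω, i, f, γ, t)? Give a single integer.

2

Dimensional matrix (T×I by ω×i×f×γ×t):
  T: [-1  0 -1 -1  1]
  I: [ 0  1  0  0  0]
RREF → pivots at {ω,i} ⇒ r = 2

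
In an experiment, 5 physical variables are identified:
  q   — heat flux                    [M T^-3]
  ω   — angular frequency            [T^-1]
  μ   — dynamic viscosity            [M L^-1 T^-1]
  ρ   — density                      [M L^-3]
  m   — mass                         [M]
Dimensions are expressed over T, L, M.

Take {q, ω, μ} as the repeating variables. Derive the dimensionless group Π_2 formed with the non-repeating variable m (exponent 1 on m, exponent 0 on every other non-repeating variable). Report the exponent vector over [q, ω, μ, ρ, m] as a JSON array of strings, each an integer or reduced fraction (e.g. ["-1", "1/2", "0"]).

["-1", "3", "0", "0", "1"]

Write exponents as rows T,L,M / cols q,ω,μ,ρ,m:
  T: [-3 -1 -1  0  0]
  L: [ 0  0 -1 -3  0]
  M: [ 1  0  1  1  1]
RREF → pivots at {q,ω,μ} ⇒ r = 3
Repeat: q,ω,μ; free: ρ,m
RREF:
  r0: [   1    0    0   -2    1]
  r1: [   0    1    0    3   -3]
  r2: [   0    0    1    3    0]
Fix exponent of m at 1, ρ at 0; solve each RREF row for its pivot's exponent:
  r0: exp(q) + (1)·1 = 0 ⇒ exp(q) = -1
  r1: exp(ω) + (-3)·1 = 0 ⇒ exp(ω) = 3
  r2: exp(μ) + (0)·1 = 0 ⇒ exp(μ) = 0
Π_2 = q^-1 · ω^3 · m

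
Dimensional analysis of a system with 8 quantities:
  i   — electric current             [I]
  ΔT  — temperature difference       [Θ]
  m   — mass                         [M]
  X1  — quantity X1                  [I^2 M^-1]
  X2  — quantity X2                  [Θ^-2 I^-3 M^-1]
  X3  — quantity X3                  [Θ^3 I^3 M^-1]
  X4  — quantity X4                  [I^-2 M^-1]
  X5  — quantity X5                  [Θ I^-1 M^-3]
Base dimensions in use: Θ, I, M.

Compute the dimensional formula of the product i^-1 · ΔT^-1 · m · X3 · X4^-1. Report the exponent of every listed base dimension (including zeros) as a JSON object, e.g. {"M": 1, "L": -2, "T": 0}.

{"Θ": 2, "I": 4, "M": 1}

Exponent matrix [Θ,I,M] × [i,ΔT,m,X1,X2,X3,X4,X5]:
  Θ: [ 0  1  0  0 -2  3  0  1]
  I: [ 1  0  0  2 -3  3 -2 -1]
  M: [ 0  0  1 -1 -1 -1 -1 -3]
  [Θ]: (-1)·0+(-1)·1+(1)·0+(1)·3+(-1)·0 = 2
  [I]: (-1)·1+(-1)·0+(1)·0+(1)·3+(-1)·-2 = 4
  [M]: (-1)·0+(-1)·0+(1)·1+(1)·-1+(-1)·-1 = 1
⇒ Θ^2 I^4 M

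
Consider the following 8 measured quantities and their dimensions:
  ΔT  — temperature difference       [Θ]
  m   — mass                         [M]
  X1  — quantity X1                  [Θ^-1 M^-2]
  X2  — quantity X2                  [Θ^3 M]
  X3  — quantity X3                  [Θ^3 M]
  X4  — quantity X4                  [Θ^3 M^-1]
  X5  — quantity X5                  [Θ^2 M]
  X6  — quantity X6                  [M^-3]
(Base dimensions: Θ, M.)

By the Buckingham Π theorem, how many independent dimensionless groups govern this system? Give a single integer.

6

Write exponents as rows Θ,M / cols ΔT,m,X1,X2,X3,X4,X5,X6:
  Θ: [ 1  0 -1  3  3  3  2  0]
  M: [ 0  1 -2  1  1 -1  1 -3]
Echelon form has 2 nonzero rows (pivots: ΔT,m)
n=8, r=2 ⇒ 6 dimensionless groups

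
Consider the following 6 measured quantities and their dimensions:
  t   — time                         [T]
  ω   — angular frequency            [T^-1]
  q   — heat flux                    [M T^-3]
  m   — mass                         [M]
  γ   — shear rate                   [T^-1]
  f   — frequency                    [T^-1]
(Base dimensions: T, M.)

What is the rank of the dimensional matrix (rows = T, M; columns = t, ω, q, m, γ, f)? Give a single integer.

2

Write exponents as rows T,M / cols t,ω,q,m,γ,f:
  T: [ 1 -1 -3  0 -1 -1]
  M: [ 0  0  1  1  0  0]
RREF → pivots at {t,q} ⇒ r = 2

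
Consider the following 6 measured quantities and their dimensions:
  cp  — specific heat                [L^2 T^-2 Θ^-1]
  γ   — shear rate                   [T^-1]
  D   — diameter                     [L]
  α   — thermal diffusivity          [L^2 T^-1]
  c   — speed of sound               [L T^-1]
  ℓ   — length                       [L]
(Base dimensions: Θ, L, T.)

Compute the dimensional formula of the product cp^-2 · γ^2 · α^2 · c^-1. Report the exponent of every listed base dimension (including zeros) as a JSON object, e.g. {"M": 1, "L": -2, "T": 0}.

Dimensional matrix (Θ×L×T by cp×γ×D×α×c×ℓ):
  Θ: [-1  0  0  0  0  0]
  L: [ 2  0  1  2  1  1]
  T: [-2 -1  0 -1 -1  0]
  [Θ]: (-2)·-1+(2)·0+(2)·0+(-1)·0 = 2
  [L]: (-2)·2+(2)·0+(2)·2+(-1)·1 = -1
  [T]: (-2)·-2+(2)·-1+(2)·-1+(-1)·-1 = 1
⇒ Θ^2 L^-1 T

{"Θ": 2, "L": -1, "T": 1}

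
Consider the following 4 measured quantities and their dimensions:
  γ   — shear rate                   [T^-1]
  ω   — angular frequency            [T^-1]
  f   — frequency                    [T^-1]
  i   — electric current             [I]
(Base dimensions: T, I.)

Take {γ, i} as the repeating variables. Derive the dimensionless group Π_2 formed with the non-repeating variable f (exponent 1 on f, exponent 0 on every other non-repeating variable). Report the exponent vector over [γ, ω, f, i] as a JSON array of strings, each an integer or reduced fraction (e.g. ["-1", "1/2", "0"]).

["-1", "0", "1", "0"]

Exponent matrix [T,I] × [γ,ω,f,i]:
  T: [-1 -1 -1  0]
  I: [ 0  0  0  1]
RREF → pivots at {γ,i} ⇒ r = 2
Pivot set = {γ,i}, free = {ω,f}
RREF:
  r0: [   1    1    1    0]
  r1: [   0    0    0    1]
Fix exponent of f at 1, ω at 0; solve each RREF row for its pivot's exponent:
  r0: exp(γ) + (1)·1 = 0 ⇒ exp(γ) = -1
  r1: exp(i) + (0)·1 = 0 ⇒ exp(i) = 0
Π_2 = γ^-1 · f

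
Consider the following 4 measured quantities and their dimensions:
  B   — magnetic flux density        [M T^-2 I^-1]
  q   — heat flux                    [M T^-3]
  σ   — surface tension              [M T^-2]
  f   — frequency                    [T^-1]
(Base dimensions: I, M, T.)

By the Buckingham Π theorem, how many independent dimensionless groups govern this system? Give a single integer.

1

Dimensional matrix (I×M×T by B×q×σ×f):
  I: [-1  0  0  0]
  M: [ 1  1  1  0]
  T: [-2 -3 -2 -1]
RREF → pivots at {B,q,σ} ⇒ r = 3
n=4, r=3 ⇒ 1 dimensionless group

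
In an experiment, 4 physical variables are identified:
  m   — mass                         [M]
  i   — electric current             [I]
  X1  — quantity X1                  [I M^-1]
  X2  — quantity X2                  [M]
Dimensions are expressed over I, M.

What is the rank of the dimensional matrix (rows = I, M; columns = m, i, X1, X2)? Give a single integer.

Exponent matrix [I,M] × [m,i,X1,X2]:
  I: [ 0  1  1  0]
  M: [ 1  0 -1  1]
Row reduction gives pivot columns m,i; rank = 2

2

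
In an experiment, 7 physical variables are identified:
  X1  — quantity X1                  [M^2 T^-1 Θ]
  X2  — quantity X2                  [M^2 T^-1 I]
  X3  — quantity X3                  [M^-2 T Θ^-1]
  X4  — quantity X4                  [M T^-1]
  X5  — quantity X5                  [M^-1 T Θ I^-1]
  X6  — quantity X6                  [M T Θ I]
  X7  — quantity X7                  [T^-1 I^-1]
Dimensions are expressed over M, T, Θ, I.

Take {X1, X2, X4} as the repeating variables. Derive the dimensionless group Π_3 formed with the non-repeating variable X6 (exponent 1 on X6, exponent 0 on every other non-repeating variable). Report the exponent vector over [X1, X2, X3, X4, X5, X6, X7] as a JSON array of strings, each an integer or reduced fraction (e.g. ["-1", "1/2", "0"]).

Exponent matrix [M,T,Θ,I] × [X1,X2,X3,X4,X5,X6,X7]:
  M: [ 2  2 -2  1 -1  1  0]
  T: [-1 -1  1 -1  1  1 -1]
  Θ: [ 1  0 -1  0  1  1  0]
  I: [ 0  1  0  0 -1  1 -1]
RREF → pivots at {X1,X2,X4} ⇒ r = 3
Pivot set = {X1,X2,X4}, free = {X3,X5,X6,X7}
RREF:
  r0: [   1    0   -1    0    1    1    0]
  r1: [   0    1    0    0   -1    1   -1]
  r2: [   0    0    0    1   -1   -3    2]
  r3: [   0    0    0    0    0    0    0]
Fix exponent of X6 at 1, X3 at 0, X5 at 0, X7 at 0; solve each RREF row for its pivot's exponent:
  r0: exp(X1) + (1)·1 = 0 ⇒ exp(X1) = -1
  r1: exp(X2) + (1)·1 = 0 ⇒ exp(X2) = -1
  r2: exp(X4) + (-3)·1 = 0 ⇒ exp(X4) = 3
Π_3 = X1^-1 · X2^-1 · X4^3 · X6

["-1", "-1", "0", "3", "0", "1", "0"]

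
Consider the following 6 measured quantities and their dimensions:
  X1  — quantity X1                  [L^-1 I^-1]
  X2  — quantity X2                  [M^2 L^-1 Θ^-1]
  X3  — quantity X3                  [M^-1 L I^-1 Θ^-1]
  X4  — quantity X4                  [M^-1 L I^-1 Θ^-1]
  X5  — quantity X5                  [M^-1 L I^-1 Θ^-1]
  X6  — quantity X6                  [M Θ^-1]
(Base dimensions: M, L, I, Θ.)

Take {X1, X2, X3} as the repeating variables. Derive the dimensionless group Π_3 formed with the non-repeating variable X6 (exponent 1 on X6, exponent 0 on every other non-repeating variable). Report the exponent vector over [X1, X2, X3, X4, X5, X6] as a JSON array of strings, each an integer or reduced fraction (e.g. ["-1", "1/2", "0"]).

Dimensional matrix (M×L×I×Θ by X1×X2×X3×X4×X5×X6):
  M: [ 0  2 -1 -1 -1  1]
  L: [-1 -1  1  1  1  0]
  I: [-1  0 -1 -1 -1  0]
  Θ: [ 0 -1 -1 -1 -1 -1]
RREF → pivots at {X1,X2,X3} ⇒ r = 3
Pivot set = {X1,X2,X3}, free = {X4,X5,X6}
RREF:
  r0: [   1    0    0    0    0 -1/3]
  r1: [   0    1    0    0    0  2/3]
  r2: [   0    0    1    1    1  1/3]
  r3: [   0    0    0    0    0    0]
Fix exponent of X6 at 1, X4 at 0, X5 at 0; solve each RREF row for its pivot's exponent:
  r0: exp(X1) + (-1/3)·1 = 0 ⇒ exp(X1) = 1/3
  r1: exp(X2) + (2/3)·1 = 0 ⇒ exp(X2) = -2/3
  r2: exp(X3) + (1/3)·1 = 0 ⇒ exp(X3) = -1/3
Π_3 = X1^(1/3) · X2^(-2/3) · X3^(-1/3) · X6

["1/3", "-2/3", "-1/3", "0", "0", "1"]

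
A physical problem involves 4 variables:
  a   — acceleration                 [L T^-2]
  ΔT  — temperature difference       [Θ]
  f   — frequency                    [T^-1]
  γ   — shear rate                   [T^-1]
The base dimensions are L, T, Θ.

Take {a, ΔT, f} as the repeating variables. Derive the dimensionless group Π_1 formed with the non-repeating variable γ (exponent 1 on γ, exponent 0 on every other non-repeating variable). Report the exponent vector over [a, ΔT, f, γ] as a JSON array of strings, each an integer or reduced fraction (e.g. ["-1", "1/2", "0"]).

["0", "0", "-1", "1"]

Exponent matrix [L,T,Θ] × [a,ΔT,f,γ]:
  L: [ 1  0  0  0]
  T: [-2  0 -1 -1]
  Θ: [ 0  1  0  0]
Echelon form has 3 nonzero rows (pivots: a,ΔT,f)
Pivot set = {a,ΔT,f}, free = {γ}
RREF:
  r0: [   1    0    0    0]
  r1: [   0    1    0    0]
  r2: [   0    0    1    1]
Fix exponent of γ at 1; solve each RREF row for its pivot's exponent:
  r0: exp(a) + (0)·1 = 0 ⇒ exp(a) = 0
  r1: exp(ΔT) + (0)·1 = 0 ⇒ exp(ΔT) = 0
  r2: exp(f) + (1)·1 = 0 ⇒ exp(f) = -1
Π_1 = f^-1 · γ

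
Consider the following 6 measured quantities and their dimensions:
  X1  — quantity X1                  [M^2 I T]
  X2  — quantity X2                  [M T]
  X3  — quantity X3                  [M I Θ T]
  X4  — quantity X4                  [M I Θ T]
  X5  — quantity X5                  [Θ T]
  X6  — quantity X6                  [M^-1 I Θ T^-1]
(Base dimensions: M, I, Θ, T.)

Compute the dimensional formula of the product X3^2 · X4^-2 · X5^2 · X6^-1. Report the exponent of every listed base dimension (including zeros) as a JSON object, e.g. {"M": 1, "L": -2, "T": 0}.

{"M": 1, "I": -1, "Θ": 1, "T": 3}

Exponent matrix [M,I,Θ,T] × [X1,X2,X3,X4,X5,X6]:
  M: [ 2  1  1  1  0 -1]
  I: [ 1  0  1  1  0  1]
  Θ: [ 0  0  1  1  1  1]
  T: [ 1  1  1  1  1 -1]
  [M]: (2)·1+(-2)·1+(2)·0+(-1)·-1 = 1
  [I]: (2)·1+(-2)·1+(2)·0+(-1)·1 = -1
  [Θ]: (2)·1+(-2)·1+(2)·1+(-1)·1 = 1
  [T]: (2)·1+(-2)·1+(2)·1+(-1)·-1 = 3
⇒ M I^-1 Θ T^3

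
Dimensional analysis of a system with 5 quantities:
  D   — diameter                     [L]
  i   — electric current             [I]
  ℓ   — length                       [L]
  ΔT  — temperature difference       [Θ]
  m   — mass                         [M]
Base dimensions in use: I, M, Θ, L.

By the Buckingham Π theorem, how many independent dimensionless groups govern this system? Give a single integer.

Exponent matrix [I,M,Θ,L] × [D,i,ℓ,ΔT,m]:
  I: [ 0  1  0  0  0]
  M: [ 0  0  0  0  1]
  Θ: [ 0  0  0  1  0]
  L: [ 1  0  1  0  0]
Echelon form has 4 nonzero rows (pivots: D,i,ΔT,m)
5 vars − rank 4 = 1 Π group

1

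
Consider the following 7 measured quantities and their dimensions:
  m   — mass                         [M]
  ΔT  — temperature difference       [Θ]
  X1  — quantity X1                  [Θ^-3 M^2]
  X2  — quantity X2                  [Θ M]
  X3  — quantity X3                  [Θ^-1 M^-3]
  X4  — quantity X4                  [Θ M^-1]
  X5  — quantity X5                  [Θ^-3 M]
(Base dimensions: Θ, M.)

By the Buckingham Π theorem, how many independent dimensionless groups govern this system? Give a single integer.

5

Exponent matrix [Θ,M] × [m,ΔT,X1,X2,X3,X4,X5]:
  Θ: [ 0  1 -3  1 -1  1 -3]
  M: [ 1  0  2  1 -3 -1  1]
RREF → pivots at {m,ΔT} ⇒ r = 2
Π count = n − r = 7 − 2 = 5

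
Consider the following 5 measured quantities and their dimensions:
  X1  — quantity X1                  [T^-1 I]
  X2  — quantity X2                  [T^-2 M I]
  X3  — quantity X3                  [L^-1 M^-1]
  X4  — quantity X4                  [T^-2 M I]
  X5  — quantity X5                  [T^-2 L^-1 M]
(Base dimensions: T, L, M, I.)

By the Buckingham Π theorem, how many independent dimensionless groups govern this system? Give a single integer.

2

Dimensional matrix (T×L×M×I by X1×X2×X3×X4×X5):
  T: [-1 -2  0 -2 -2]
  L: [ 0  0 -1  0 -1]
  M: [ 0  1 -1  1  1]
  I: [ 1  1  0  1  0]
Echelon form has 3 nonzero rows (pivots: X1,X2,X3)
Π count = n − r = 5 − 3 = 2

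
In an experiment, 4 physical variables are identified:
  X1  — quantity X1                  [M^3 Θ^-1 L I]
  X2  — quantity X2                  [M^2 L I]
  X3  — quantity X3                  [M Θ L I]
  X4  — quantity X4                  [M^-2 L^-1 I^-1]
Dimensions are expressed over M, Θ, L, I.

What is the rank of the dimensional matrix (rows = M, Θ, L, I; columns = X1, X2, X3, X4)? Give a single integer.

Exponent matrix [M,Θ,L,I] × [X1,X2,X3,X4]:
  M: [ 3  2  1 -2]
  Θ: [-1  0  1  0]
  L: [ 1  1  1 -1]
  I: [ 1  1  1 -1]
Echelon form has 2 nonzero rows (pivots: X1,X2)

2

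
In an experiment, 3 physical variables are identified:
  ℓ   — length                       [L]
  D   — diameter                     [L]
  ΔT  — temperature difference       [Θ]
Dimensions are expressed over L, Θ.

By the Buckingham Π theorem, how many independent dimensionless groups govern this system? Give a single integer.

Dimensional matrix (L×Θ by ℓ×D×ΔT):
  L: [ 1  1  0]
  Θ: [ 0  0  1]
RREF → pivots at {ℓ,ΔT} ⇒ r = 2
Π count = n − r = 3 − 2 = 1

1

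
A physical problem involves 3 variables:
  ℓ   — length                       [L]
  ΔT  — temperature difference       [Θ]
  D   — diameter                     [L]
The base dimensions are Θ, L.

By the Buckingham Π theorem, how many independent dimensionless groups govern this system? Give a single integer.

Dimensional matrix (Θ×L by ℓ×ΔT×D):
  Θ: [ 0  1  0]
  L: [ 1  0  1]
Row reduction gives pivot columns ℓ,ΔT; rank = 2
Π count = n − r = 3 − 2 = 1

1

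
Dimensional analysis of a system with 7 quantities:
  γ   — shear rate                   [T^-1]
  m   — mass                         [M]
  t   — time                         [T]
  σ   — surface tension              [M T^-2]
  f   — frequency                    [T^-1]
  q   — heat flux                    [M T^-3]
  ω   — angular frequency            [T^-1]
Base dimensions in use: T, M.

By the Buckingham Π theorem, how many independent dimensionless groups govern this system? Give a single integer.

5

Dimensional matrix (T×M by γ×m×t×σ×f×q×ω):
  T: [-1  0  1 -2 -1 -3 -1]
  M: [ 0  1  0  1  0  1  0]
Row reduction gives pivot columns γ,m; rank = 2
n=7, r=2 ⇒ 5 dimensionless groups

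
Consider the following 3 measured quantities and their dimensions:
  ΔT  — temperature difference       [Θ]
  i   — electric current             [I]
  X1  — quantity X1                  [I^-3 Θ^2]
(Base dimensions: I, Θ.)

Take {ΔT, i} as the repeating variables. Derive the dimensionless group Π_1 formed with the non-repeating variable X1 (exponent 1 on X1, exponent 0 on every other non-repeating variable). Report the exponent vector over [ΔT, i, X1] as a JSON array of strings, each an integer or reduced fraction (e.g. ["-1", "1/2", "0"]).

Write exponents as rows I,Θ / cols ΔT,i,X1:
  I: [ 0  1 -3]
  Θ: [ 1  0  2]
Row reduction gives pivot columns ΔT,i; rank = 2
Pivot set = {ΔT,i}, free = {X1}
RREF:
  r0: [   1    0    2]
  r1: [   0    1   -3]
Fix exponent of X1 at 1; solve each RREF row for its pivot's exponent:
  r0: exp(ΔT) + (2)·1 = 0 ⇒ exp(ΔT) = -2
  r1: exp(i) + (-3)·1 = 0 ⇒ exp(i) = 3
Π_1 = ΔT^-2 · i^3 · X1

["-2", "3", "1"]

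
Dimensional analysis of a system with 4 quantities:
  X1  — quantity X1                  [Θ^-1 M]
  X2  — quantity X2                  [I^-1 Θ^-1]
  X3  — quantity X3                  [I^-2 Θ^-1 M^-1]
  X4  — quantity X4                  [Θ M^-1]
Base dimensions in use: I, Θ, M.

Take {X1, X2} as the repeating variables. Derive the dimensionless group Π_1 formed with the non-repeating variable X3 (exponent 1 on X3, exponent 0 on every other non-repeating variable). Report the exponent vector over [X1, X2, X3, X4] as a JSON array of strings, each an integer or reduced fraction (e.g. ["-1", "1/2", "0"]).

Exponent matrix [I,Θ,M] × [X1,X2,X3,X4]:
  I: [ 0 -1 -2  0]
  Θ: [-1 -1 -1  1]
  M: [ 1  0 -1 -1]
Echelon form has 2 nonzero rows (pivots: X1,X2)
Pivot set = {X1,X2}, free = {X3,X4}
RREF:
  r0: [   1    0   -1   -1]
  r1: [   0    1    2    0]
  r2: [   0    0    0    0]
Fix exponent of X3 at 1, X4 at 0; solve each RREF row for its pivot's exponent:
  r0: exp(X1) + (-1)·1 = 0 ⇒ exp(X1) = 1
  r1: exp(X2) + (2)·1 = 0 ⇒ exp(X2) = -2
Π_1 = X1 · X2^-2 · X3

["1", "-2", "1", "0"]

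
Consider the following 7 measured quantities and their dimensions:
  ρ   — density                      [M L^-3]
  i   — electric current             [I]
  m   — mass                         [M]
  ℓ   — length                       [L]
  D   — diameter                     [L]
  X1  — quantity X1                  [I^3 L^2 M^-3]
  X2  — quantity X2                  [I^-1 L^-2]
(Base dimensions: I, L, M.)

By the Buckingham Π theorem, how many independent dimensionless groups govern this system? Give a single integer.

4

Dimensional matrix (I×L×M by ρ×i×m×ℓ×D×X1×X2):
  I: [ 0  1  0  0  0  3 -1]
  L: [-3  0  0  1  1  2 -2]
  M: [ 1  0  1  0  0 -3  0]
Row reduction gives pivot columns ρ,i,m; rank = 3
n=7, r=3 ⇒ 4 dimensionless groups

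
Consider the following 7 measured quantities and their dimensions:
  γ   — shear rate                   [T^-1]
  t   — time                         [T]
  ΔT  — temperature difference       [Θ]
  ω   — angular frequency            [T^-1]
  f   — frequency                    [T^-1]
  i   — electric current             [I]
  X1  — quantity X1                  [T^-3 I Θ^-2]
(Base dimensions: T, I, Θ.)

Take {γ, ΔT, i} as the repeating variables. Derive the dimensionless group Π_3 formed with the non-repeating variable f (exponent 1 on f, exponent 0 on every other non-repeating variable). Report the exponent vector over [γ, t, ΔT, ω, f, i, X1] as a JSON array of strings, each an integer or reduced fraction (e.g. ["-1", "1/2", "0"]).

Write exponents as rows T,I,Θ / cols γ,t,ΔT,ω,f,i,X1:
  T: [-1  1  0 -1 -1  0 -3]
  I: [ 0  0  0  0  0  1  1]
  Θ: [ 0  0  1  0  0  0 -2]
Echelon form has 3 nonzero rows (pivots: γ,ΔT,i)
Repeat: γ,ΔT,i; free: t,ω,f,X1
RREF:
  r0: [   1   -1    0    1    1    0    3]
  r1: [   0    0    1    0    0    0   -2]
  r2: [   0    0    0    0    0    1    1]
Fix exponent of f at 1, t at 0, ω at 0, X1 at 0; solve each RREF row for its pivot's exponent:
  r0: exp(γ) + (1)·1 = 0 ⇒ exp(γ) = -1
  r1: exp(ΔT) + (0)·1 = 0 ⇒ exp(ΔT) = 0
  r2: exp(i) + (0)·1 = 0 ⇒ exp(i) = 0
Π_3 = γ^-1 · f

["-1", "0", "0", "0", "1", "0", "0"]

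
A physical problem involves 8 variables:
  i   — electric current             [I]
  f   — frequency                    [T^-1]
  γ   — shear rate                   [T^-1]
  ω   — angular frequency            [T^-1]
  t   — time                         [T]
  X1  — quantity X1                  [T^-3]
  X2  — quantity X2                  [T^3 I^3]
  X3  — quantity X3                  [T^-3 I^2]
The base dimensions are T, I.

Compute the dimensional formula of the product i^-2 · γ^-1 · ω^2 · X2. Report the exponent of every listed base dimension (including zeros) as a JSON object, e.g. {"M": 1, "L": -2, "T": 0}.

Exponent matrix [T,I] × [i,f,γ,ω,t,X1,X2,X3]:
  T: [ 0 -1 -1 -1  1 -3  3 -3]
  I: [ 1  0  0  0  0  0  3  2]
  [T]: (-2)·0+(-1)·-1+(2)·-1+(1)·3 = 2
  [I]: (-2)·1+(-1)·0+(2)·0+(1)·3 = 1
⇒ T^2 I

{"T": 2, "I": 1}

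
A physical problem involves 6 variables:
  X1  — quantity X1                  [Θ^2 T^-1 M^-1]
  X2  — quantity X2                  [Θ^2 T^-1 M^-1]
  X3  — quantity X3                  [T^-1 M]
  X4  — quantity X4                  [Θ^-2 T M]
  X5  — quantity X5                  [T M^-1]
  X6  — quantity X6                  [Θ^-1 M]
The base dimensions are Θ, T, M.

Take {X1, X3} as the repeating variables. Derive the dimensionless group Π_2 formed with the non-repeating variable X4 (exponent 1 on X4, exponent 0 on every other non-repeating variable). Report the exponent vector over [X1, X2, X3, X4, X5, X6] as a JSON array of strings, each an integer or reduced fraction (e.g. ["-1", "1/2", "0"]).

["1", "0", "0", "1", "0", "0"]

Exponent matrix [Θ,T,M] × [X1,X2,X3,X4,X5,X6]:
  Θ: [ 2  2  0 -2  0 -1]
  T: [-1 -1 -1  1  1  0]
  M: [-1 -1  1  1 -1  1]
Row reduction gives pivot columns X1,X3; rank = 2
Repeat: X1,X3; free: X2,X4,X5,X6
RREF:
  r0: [   1    1    0   -1    0 -1/2]
  r1: [   0    0    1    0   -1  1/2]
  r2: [   0    0    0    0    0    0]
Fix exponent of X4 at 1, X2 at 0, X5 at 0, X6 at 0; solve each RREF row for its pivot's exponent:
  r0: exp(X1) + (-1)·1 = 0 ⇒ exp(X1) = 1
  r1: exp(X3) + (0)·1 = 0 ⇒ exp(X3) = 0
Π_2 = X1 · X4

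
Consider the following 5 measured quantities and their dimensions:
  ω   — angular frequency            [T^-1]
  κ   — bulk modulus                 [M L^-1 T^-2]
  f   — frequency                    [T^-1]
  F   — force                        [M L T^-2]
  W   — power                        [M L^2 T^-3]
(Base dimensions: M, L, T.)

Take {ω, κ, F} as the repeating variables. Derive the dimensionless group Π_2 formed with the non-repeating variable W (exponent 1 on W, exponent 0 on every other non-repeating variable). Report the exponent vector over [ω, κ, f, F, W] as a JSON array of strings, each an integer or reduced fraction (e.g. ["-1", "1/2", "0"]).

Dimensional matrix (M×L×T by ω×κ×f×F×W):
  M: [ 0  1  0  1  1]
  L: [ 0 -1  0  1  2]
  T: [-1 -2 -1 -2 -3]
Row reduction gives pivot columns ω,κ,F; rank = 3
Pivot set = {ω,κ,F}, free = {f,W}
RREF:
  r0: [   1    0    1    0    1]
  r1: [   0    1    0    0 -1/2]
  r2: [   0    0    0    1  3/2]
Fix exponent of W at 1, f at 0; solve each RREF row for its pivot's exponent:
  r0: exp(ω) + (1)·1 = 0 ⇒ exp(ω) = -1
  r1: exp(κ) + (-1/2)·1 = 0 ⇒ exp(κ) = 1/2
  r2: exp(F) + (3/2)·1 = 0 ⇒ exp(F) = -3/2
Π_2 = ω^-1 · κ^(1/2) · F^(-3/2) · W

["-1", "1/2", "0", "-3/2", "1"]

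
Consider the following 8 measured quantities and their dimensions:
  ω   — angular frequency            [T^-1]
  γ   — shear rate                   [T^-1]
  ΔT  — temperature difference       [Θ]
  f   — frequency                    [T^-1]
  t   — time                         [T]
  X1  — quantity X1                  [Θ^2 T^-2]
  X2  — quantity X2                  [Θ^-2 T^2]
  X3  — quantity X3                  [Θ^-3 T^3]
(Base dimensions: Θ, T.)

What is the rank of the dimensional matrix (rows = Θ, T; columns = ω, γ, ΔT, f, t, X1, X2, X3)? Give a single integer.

2

Exponent matrix [Θ,T] × [ω,γ,ΔT,f,t,X1,X2,X3]:
  Θ: [ 0  0  1  0  0  2 -2 -3]
  T: [-1 -1  0 -1  1 -2  2  3]
Row reduction gives pivot columns ω,ΔT; rank = 2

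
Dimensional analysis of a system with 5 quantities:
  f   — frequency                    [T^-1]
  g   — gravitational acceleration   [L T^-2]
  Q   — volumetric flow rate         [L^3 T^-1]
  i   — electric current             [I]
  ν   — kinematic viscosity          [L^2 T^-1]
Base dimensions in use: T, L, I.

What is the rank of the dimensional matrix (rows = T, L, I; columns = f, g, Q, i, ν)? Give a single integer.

3

Dimensional matrix (T×L×I by f×g×Q×i×ν):
  T: [-1 -2 -1  0 -1]
  L: [ 0  1  3  0  2]
  I: [ 0  0  0  1  0]
Echelon form has 3 nonzero rows (pivots: f,g,i)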